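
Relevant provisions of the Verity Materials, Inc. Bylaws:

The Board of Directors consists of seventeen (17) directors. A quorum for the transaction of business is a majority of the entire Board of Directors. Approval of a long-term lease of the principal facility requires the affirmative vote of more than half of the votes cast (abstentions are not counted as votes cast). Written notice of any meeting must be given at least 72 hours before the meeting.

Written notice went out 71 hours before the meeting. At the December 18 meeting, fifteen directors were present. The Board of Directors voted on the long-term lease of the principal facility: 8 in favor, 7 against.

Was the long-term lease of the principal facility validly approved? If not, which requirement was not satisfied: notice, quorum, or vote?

Notice: 71 hours given; 72 required (71 < 72). Not satisfied.
Quorum: 15 present; quorum is 9. Satisfied.
Vote: the long-term lease of the principal facility requires a majority of the votes cast (15). A majority of 15 is 8, so 8 affirmative votes are needed; 8 voted in favor. Satisfied.

Invalid — notice requirement not satisfied.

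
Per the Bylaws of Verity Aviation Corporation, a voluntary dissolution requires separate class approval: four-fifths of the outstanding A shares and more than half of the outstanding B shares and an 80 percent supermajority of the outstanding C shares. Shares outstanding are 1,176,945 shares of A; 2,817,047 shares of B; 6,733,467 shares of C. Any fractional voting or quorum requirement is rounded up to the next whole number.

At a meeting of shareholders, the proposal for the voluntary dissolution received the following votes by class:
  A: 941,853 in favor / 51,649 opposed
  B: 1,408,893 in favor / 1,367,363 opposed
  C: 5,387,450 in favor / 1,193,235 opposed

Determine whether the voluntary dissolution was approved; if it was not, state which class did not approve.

A: 4/5 of 1176945 = 941556; 941,556 required, 941,853 in favor — approved.
B: a majority of 2817047 is 1408524; 1,408,524 required, 1,408,893 in favor — approved.
C: 4/5 of 6733467 = 5386773.60, rounded up to 5386774; 5,386,774 required, 5,387,450 in favor — approved.

Approved — every class gave the required vote.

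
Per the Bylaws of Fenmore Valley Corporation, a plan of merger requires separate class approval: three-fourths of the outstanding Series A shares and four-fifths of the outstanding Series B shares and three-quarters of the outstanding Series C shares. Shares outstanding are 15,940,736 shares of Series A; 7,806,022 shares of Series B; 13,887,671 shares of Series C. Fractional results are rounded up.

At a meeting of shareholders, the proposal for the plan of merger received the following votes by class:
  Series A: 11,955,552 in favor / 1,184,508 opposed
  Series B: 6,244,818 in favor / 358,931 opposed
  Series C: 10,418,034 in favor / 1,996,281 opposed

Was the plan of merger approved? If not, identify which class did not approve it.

Approved — every class gave the required vote.

Series A: 3/4 of 15940736 = 11955552; 11,955,552 required, 11,955,552 in favor — approved.
Series B: 4/5 of 7806022 = 6244817.60, rounded up to 6244818; 6,244,818 required, 6,244,818 in favor — approved.
Series C: 3/4 of 13887671 = 10415753.25, rounded up to 10415754; 10,415,754 required, 10,418,034 in favor — approved.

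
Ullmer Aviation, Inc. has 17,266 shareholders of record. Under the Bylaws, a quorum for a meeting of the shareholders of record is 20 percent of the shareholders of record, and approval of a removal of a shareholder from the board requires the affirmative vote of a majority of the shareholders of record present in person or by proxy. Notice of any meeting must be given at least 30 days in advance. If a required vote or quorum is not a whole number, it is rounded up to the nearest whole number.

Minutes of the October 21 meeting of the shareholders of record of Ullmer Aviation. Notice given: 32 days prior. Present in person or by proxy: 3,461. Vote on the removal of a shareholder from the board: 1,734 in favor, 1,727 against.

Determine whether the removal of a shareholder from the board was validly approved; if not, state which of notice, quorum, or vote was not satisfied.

Valid — all requirements satisfied.

Notice: 32 days given; 30 required. Satisfied.
Quorum: 20% of 17,266 = 3,453.20, rounded up to 3,454; 3,461 present. Satisfied.
Vote: requires a majority of those present (3,461); a majority of 3461 is 1731, so 1,731 needed; 1,734 in favor. Satisfied.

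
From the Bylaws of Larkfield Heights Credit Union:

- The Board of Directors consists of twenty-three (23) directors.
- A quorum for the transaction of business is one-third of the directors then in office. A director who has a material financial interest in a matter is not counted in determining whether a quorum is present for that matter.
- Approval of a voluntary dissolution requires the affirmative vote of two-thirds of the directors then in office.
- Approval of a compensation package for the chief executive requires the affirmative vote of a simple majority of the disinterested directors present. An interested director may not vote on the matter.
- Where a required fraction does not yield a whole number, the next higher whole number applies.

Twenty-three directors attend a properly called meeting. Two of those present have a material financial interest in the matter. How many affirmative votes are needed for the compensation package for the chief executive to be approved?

11

The compensation package for the chief executive requires a majority of the disinterested directors present (23 − 2 = 21).
A majority of 21 is 11.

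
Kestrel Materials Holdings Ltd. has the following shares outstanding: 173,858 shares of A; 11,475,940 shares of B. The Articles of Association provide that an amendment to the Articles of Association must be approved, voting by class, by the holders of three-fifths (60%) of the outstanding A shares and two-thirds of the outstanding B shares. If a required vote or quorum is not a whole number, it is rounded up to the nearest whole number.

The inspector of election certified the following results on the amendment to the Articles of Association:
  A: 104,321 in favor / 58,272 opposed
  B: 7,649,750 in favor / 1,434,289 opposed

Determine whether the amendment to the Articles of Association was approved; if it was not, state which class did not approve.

Not approved — the B shares did not give the required vote.

A: 3/5 of 173858 = 104314.80, rounded up to 104315; 104,315 required, 104,321 in favor — approved.
B: 2/3 of 11475940 = 7650626.67, rounded up to 7650627; 7,650,627 required, 7,649,750 in favor — not approved.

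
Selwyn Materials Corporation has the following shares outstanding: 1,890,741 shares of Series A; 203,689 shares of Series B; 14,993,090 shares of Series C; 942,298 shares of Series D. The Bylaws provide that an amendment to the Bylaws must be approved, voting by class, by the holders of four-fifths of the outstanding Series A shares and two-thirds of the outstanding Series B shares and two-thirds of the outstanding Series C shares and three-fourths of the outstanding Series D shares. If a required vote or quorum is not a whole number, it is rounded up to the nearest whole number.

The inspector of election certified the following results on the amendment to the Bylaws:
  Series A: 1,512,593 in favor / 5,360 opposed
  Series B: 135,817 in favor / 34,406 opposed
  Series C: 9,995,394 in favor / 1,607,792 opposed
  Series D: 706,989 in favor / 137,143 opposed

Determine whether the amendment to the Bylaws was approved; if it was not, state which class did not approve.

Series A: 4/5 of 1890741 = 1512592.80, rounded up to 1512593; 1,512,593 required, 1,512,593 in favor — approved.
Series B: 2/3 of 203689 = 135792.67, rounded up to 135793; 135,793 required, 135,817 in favor — approved.
Series C: 2/3 of 14993090 = 9995393.33, rounded up to 9995394; 9,995,394 required, 9,995,394 in favor — approved.
Series D: 3/4 of 942298 = 706723.50, rounded up to 706724; 706,724 required, 706,989 in favor — approved.

Approved — every class gave the required vote.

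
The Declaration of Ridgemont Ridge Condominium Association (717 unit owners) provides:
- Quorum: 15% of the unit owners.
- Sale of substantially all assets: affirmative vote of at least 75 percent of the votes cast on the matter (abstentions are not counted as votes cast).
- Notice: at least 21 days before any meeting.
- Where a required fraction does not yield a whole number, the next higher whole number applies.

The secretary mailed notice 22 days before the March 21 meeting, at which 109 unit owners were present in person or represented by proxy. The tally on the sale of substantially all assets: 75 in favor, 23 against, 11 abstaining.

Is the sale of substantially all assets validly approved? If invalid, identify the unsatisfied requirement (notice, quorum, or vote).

Valid — all requirements satisfied.

Notice: 22 days given; 21 required. Satisfied.
Quorum: 15% of 717 = 107.55, rounded up to 108; 109 present. Satisfied.
Vote: requires three-fourths of the votes cast (109 − 11 abstaining = 98); 3/4 of 98 = 73.50, rounded up to 74, so 74 needed; 75 in favor. Satisfied.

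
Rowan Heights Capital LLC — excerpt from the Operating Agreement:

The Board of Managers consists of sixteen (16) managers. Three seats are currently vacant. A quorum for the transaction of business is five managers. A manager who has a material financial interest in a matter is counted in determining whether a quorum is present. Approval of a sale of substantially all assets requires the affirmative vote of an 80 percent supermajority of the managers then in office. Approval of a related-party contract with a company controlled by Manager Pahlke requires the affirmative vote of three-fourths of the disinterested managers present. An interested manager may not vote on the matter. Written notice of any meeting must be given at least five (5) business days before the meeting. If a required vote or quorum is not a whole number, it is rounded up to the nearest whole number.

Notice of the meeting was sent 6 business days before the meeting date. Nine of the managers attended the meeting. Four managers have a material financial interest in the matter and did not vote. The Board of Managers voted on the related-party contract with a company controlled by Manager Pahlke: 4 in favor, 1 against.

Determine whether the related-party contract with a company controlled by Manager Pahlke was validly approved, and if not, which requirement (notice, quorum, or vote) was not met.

Notice: 6 business days given; 5 required (6 ≥ 5). Satisfied.
Quorum: 9 present (interested managers count toward quorum); quorum is 5. Satisfied.
Vote: the related-party contract with a company controlled by Manager Pahlke requires three-fourths of the disinterested managers present (9 − 4 = 5). 3/4 of 5 = 3.75, rounded up to 4, so 4 affirmative votes are needed; 4 voted in favor. Satisfied.

Valid — all requirements satisfied.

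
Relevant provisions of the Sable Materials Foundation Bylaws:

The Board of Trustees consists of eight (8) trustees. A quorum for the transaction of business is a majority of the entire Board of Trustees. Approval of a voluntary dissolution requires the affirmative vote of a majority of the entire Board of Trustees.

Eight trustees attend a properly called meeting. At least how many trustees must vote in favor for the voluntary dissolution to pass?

The voluntary dissolution requires a majority of the entire Board of Trustees (8).
A majority of 8 is 5.

5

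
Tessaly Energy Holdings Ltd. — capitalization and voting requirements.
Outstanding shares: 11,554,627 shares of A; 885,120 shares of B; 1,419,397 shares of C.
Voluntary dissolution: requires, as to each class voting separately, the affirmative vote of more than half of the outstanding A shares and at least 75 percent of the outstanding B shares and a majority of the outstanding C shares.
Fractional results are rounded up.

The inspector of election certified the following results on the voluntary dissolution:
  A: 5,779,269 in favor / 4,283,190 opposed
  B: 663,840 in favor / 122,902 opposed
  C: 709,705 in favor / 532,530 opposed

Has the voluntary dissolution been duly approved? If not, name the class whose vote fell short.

Approved — every class gave the required vote.

A: a majority of 11554627 is 5777314; 5,777,314 required, 5,779,269 in favor — approved.
B: 3/4 of 885120 = 663840; 663,840 required, 663,840 in favor — approved.
C: a majority of 1419397 is 709699; 709,699 required, 709,705 in favor — approved.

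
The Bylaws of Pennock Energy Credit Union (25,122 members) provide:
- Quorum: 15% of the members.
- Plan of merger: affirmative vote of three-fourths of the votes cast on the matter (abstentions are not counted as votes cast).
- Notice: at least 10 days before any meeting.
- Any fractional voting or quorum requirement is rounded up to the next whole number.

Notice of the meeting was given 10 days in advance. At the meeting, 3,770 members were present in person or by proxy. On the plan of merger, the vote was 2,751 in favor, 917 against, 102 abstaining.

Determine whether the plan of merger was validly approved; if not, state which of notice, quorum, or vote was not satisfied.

Notice: 10 days given; 10 required. Satisfied.
Quorum: 15% of 25,122 = 3,768.30, rounded up to 3,769; 3,770 present. Satisfied.
Vote: requires three-fourths of the votes cast (3,770 − 102 abstaining = 3,668); 3/4 of 3668 = 2751, so 2,751 needed; 2,751 in favor. Satisfied.

Valid — all requirements satisfied.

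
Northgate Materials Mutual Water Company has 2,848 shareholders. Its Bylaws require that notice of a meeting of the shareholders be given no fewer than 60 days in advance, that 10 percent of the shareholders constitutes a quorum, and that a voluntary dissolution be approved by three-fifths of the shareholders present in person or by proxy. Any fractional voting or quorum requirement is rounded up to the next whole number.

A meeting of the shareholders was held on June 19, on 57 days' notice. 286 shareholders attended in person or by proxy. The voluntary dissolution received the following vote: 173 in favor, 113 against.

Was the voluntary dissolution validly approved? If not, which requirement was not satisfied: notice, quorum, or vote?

Notice: 57 days given; 60 required. Not satisfied.
Quorum: 10% of 2,848 = 284.80, rounded up to 285; 286 present. Satisfied.
Vote: requires three-fifths of those present (286); 3/5 of 286 = 171.60, rounded up to 172, so 172 needed; 173 in favor. Satisfied.

Invalid — notice requirement not satisfied.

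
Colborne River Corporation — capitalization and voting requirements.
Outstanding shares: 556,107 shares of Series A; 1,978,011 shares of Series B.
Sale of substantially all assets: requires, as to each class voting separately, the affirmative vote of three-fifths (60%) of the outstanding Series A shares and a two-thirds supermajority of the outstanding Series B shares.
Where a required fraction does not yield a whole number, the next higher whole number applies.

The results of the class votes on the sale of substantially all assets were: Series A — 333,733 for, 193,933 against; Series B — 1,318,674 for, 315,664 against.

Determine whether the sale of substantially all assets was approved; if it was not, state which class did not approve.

Approved — every class gave the required vote.

Series A: 3/5 of 556107 = 333664.20, rounded up to 333665; 333,665 required, 333,733 in favor — approved.
Series B: 2/3 of 1978011 = 1318674; 1,318,674 required, 1,318,674 in favor — approved.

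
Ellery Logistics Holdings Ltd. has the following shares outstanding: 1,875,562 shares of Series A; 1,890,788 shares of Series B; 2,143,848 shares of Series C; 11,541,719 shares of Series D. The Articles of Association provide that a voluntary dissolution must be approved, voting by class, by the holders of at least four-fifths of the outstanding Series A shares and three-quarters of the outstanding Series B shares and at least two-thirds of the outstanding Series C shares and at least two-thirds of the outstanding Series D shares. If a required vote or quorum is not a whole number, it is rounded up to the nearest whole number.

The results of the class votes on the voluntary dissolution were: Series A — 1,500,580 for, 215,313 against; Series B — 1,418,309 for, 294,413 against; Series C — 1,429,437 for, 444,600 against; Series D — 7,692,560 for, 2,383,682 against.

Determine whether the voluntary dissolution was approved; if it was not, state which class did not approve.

Not approved — the Series D shares did not give the required vote.

Series A: 4/5 of 1875562 = 1500449.60, rounded up to 1500450; 1,500,450 required, 1,500,580 in favor — approved.
Series B: 3/4 of 1890788 = 1418091; 1,418,091 required, 1,418,309 in favor — approved.
Series C: 2/3 of 2143848 = 1429232; 1,429,232 required, 1,429,437 in favor — approved.
Series D: 2/3 of 11541719 = 7694479.33, rounded up to 7694480; 7,694,480 required, 7,692,560 in favor — not approved.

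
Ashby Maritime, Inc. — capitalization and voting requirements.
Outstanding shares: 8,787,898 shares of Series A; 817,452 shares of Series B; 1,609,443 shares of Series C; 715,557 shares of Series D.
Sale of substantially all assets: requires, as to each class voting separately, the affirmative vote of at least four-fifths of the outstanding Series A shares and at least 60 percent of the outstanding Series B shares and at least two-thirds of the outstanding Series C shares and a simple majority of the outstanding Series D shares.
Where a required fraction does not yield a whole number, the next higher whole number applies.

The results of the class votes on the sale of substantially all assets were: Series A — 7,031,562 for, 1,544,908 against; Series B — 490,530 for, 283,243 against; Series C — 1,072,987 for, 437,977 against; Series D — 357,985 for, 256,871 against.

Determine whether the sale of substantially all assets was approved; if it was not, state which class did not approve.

Approved — every class gave the required vote.

Series A: 4/5 of 8787898 = 7030318.40, rounded up to 7030319; 7,030,319 required, 7,031,562 in favor — approved.
Series B: 3/5 of 817452 = 490471.20, rounded up to 490472; 490,472 required, 490,530 in favor — approved.
Series C: 2/3 of 1609443 = 1072962; 1,072,962 required, 1,072,987 in favor — approved.
Series D: a majority of 715557 is 357779; 357,779 required, 357,985 in favor — approved.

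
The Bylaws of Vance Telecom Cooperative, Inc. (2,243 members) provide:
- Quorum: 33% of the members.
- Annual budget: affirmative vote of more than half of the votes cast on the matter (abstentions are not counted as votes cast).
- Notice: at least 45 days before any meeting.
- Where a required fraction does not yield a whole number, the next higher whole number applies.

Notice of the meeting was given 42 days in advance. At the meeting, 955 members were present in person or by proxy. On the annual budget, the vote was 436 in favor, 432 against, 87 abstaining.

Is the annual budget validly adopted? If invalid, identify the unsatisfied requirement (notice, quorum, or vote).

Invalid — notice requirement not satisfied.

Notice: 42 days given; 45 required. Not satisfied.
Quorum: 33% of 2,243 = 740.19, rounded up to 741; 955 present. Satisfied.
Vote: requires a majority of the votes cast (955 − 87 abstaining = 868); a majority of 868 is 435, so 435 needed; 436 in favor. Satisfied.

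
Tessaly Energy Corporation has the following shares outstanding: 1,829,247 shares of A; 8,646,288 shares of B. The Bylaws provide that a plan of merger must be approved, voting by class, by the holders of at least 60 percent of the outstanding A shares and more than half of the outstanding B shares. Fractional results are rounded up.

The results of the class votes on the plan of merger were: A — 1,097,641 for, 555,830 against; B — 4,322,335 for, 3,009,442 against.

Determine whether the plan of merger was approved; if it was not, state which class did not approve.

A: 3/5 of 1829247 = 1097548.20, rounded up to 1097549; 1,097,549 required, 1,097,641 in favor — approved.
B: a majority of 8646288 is 4323145; 4,323,145 required, 4,322,335 in favor — not approved.

Not approved — the B shares did not give the required vote.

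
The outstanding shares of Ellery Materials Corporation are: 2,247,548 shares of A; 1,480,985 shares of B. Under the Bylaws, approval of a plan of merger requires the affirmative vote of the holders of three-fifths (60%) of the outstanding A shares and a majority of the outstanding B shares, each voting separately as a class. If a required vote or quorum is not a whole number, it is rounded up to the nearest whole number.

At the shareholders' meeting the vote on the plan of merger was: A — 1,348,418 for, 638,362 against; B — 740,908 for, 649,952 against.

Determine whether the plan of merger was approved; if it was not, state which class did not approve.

A: 3/5 of 2247548 = 1348528.80, rounded up to 1348529; 1,348,529 required, 1,348,418 in favor — not approved.
B: a majority of 1480985 is 740493; 740,493 required, 740,908 in favor — approved.

Not approved — the A shares did not give the required vote.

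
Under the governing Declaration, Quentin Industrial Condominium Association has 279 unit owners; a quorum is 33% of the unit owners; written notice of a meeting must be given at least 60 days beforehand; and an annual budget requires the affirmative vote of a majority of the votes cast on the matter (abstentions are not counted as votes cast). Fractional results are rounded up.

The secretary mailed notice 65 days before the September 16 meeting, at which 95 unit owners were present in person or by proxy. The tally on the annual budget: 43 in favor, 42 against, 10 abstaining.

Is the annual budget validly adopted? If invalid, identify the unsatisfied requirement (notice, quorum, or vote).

Valid — all requirements satisfied.

Notice: 65 days given; 60 required. Satisfied.
Quorum: 33% of 279 = 92.07, rounded up to 93; 95 present. Satisfied.
Vote: requires a majority of the votes cast (95 − 10 abstaining = 85); a majority of 85 is 43, so 43 needed; 43 in favor. Satisfied.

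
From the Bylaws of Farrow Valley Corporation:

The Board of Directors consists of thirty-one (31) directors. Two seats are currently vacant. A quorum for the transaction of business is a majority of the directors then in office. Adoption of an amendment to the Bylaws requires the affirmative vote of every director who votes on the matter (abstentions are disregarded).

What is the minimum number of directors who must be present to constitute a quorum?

A majority of 29 is 15.

15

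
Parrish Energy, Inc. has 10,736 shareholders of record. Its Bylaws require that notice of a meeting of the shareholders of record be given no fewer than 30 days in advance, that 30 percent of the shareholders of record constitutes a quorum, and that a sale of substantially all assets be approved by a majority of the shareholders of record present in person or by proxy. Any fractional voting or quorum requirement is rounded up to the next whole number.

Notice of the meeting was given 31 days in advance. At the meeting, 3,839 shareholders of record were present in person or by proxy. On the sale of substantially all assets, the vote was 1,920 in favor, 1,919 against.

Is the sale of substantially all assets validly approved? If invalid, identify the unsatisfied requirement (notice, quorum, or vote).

Notice: 31 days given; 30 required. Satisfied.
Quorum: 30% of 10,736 = 3,220.80, rounded up to 3,221; 3,839 present. Satisfied.
Vote: requires a majority of those present (3,839); a majority of 3839 is 1920, so 1,920 needed; 1,920 in favor. Satisfied.

Valid — all requirements satisfied.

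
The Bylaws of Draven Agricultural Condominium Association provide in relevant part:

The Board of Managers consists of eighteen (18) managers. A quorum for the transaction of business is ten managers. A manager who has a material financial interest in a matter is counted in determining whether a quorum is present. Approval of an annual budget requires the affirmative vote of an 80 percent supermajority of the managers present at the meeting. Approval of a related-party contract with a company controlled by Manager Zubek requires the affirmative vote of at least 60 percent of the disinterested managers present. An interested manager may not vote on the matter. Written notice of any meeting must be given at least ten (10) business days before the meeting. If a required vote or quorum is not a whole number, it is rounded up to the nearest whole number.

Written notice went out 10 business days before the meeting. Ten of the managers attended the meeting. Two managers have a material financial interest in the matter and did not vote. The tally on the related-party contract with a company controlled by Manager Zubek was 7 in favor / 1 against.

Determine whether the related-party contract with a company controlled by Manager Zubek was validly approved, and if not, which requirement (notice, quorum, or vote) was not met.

Notice: 10 business days given; 10 required (10 ≥ 10). Satisfied.
Quorum: 10 present (interested managers count toward quorum); quorum is 10. Satisfied.
Vote: the related-party contract with a company controlled by Manager Zubek requires three-fifths of the disinterested managers present (10 − 2 = 8). 3/5 of 8 = 4.80, rounded up to 5, so 5 affirmative votes are needed; 7 voted in favor. Satisfied.

Valid — all requirements satisfied.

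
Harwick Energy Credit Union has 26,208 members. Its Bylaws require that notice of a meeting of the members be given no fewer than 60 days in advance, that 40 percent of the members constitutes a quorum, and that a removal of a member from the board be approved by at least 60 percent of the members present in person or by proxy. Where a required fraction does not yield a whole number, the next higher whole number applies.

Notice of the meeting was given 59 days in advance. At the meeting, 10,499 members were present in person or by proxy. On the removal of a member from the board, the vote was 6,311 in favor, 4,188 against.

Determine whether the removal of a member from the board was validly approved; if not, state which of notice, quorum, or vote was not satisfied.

Notice: 59 days given; 60 required. Not satisfied.
Quorum: 40% of 26,208 = 10,483.20, rounded up to 10,484; 10,499 present. Satisfied.
Vote: requires three-fifths of those present (10,499); 3/5 of 10499 = 6299.40, rounded up to 6300, so 6,300 needed; 6,311 in favor. Satisfied.

Invalid — notice requirement not satisfied.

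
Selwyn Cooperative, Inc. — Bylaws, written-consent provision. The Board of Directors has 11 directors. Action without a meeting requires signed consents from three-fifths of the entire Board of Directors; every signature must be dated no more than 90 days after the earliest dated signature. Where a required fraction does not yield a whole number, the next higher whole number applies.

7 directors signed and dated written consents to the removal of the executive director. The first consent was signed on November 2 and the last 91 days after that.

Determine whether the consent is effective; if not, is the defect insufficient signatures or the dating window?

Not effective — dating-window requirement not satisfied.

Signatures required: three-fifths of 11 — 3/5 of 11 = 6.60, rounded up to 7, so 7 needed; 7 signed. Sufficient.
Dating window: the latest signature is 91 days after the earliest; the limit is 90 days. Outside the window.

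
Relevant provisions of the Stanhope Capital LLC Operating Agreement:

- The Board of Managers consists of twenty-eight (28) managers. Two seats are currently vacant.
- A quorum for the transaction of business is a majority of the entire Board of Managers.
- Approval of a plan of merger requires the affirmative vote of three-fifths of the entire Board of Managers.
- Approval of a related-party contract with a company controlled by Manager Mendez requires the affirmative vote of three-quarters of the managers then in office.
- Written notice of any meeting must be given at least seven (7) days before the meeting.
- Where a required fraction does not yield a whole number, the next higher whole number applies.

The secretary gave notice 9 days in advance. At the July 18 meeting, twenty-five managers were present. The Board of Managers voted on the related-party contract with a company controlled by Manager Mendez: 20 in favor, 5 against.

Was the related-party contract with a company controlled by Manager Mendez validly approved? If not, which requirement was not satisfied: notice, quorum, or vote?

Valid — all requirements satisfied.

Notice: 9 days given; 7 required (9 ≥ 7). Satisfied.
Quorum: 25 present; quorum is 15. Satisfied.
Vote: the related-party contract with a company controlled by Manager Mendez requires three-fourths of the managers then in office (26). 3/4 of 26 = 19.50, rounded up to 20, so 20 affirmative votes are needed; 20 voted in favor. Satisfied.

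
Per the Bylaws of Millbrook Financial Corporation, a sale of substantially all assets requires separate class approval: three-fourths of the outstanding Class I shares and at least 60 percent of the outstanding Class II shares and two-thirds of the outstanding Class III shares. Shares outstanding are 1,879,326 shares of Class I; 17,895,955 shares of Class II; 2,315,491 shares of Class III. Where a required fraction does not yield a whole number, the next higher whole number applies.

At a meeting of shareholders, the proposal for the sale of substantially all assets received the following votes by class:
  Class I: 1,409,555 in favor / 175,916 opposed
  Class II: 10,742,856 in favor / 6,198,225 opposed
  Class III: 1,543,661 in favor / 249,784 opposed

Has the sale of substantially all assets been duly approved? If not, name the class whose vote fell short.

Approved — every class gave the required vote.

Class I: 3/4 of 1879326 = 1409494.50, rounded up to 1409495; 1,409,495 required, 1,409,555 in favor — approved.
Class II: 3/5 of 17895955 = 10737573; 10,737,573 required, 10,742,856 in favor — approved.
Class III: 2/3 of 2315491 = 1543660.67, rounded up to 1543661; 1,543,661 required, 1,543,661 in favor — approved.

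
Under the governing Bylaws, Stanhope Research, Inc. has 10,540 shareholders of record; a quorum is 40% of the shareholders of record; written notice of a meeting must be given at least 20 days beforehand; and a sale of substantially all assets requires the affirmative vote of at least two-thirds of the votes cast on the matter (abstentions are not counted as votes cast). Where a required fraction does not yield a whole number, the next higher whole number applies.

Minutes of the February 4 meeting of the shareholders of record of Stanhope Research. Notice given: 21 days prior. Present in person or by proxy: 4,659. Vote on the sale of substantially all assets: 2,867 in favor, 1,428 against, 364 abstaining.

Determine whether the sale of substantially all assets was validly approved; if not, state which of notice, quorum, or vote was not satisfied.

Notice: 21 days given; 20 required. Satisfied.
Quorum: 40% of 10,540 = 4,216; 4,659 present. Satisfied.
Vote: requires two-thirds of the votes cast (4,659 − 364 abstaining = 4,295); 2/3 of 4295 = 2863.33, rounded up to 2864, so 2,864 needed; 2,867 in favor. Satisfied.

Valid — all requirements satisfied.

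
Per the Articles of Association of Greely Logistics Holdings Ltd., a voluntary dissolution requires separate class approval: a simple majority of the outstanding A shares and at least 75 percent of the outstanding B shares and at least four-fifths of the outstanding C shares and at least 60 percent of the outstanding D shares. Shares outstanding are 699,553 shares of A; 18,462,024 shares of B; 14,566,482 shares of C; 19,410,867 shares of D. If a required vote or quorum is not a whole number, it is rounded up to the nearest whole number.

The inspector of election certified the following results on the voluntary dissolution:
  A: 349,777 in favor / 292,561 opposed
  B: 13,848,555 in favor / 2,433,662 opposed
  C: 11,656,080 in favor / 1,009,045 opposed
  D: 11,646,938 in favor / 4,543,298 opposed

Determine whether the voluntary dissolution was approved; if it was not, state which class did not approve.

Approved — every class gave the required vote.

A: a majority of 699553 is 349777; 349,777 required, 349,777 in favor — approved.
B: 3/4 of 18462024 = 13846518; 13,846,518 required, 13,848,555 in favor — approved.
C: 4/5 of 14566482 = 11653185.60, rounded up to 11653186; 11,653,186 required, 11,656,080 in favor — approved.
D: 3/5 of 19410867 = 11646520.20, rounded up to 11646521; 11,646,521 required, 11,646,938 in favor — approved.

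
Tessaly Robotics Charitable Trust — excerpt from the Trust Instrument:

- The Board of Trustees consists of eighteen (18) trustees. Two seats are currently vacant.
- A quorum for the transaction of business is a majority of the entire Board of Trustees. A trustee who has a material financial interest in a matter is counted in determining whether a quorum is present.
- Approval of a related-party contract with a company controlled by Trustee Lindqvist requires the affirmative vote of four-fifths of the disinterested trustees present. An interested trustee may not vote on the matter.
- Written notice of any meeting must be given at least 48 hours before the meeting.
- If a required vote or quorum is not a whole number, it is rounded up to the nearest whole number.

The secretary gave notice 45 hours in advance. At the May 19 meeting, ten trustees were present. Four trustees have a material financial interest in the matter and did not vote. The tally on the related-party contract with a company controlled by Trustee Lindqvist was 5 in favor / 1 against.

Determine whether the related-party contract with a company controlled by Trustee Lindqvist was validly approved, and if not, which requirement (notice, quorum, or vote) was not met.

Invalid — notice requirement not satisfied.

Notice: 45 hours given; 48 required (45 < 48). Not satisfied.
Quorum: 10 present (interested trustees count toward quorum); quorum is 10. Satisfied.
Vote: the related-party contract with a company controlled by Trustee Lindqvist requires four-fifths of the disinterested trustees present (10 − 4 = 6). 4/5 of 6 = 4.80, rounded up to 5, so 5 affirmative votes are needed; 5 voted in favor. Satisfied.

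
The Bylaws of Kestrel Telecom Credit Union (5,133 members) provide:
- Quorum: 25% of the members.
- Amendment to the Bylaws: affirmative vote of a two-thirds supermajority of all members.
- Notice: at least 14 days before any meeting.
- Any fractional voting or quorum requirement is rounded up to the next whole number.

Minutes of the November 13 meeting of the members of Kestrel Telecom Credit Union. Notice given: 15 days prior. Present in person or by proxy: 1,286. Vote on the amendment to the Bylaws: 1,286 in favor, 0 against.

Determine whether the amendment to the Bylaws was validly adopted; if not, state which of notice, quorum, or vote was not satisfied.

Notice: 15 days given; 14 required. Satisfied.
Quorum: 25% of 5,133 = 1,283.25, rounded up to 1,284; 1,286 present. Satisfied.
Vote: requires two-thirds of all members (5,133); 2/3 of 5133 = 3422, so 3,422 needed; 1,286 in favor. Not satisfied.

Invalid — vote requirement not satisfied.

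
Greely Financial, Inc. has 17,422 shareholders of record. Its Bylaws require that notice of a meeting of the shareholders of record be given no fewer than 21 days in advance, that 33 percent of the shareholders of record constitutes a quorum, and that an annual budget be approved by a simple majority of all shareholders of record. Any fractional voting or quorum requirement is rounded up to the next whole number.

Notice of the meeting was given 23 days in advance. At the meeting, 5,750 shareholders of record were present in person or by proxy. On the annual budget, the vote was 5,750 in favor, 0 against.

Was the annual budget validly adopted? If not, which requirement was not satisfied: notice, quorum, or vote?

Invalid — vote requirement not satisfied.

Notice: 23 days given; 21 required. Satisfied.
Quorum: 33% of 17,422 = 5,749.26, rounded up to 5,750; 5,750 present. Satisfied.
Vote: requires a majority of all shareholders of record (17,422); a majority of 17422 is 8712, so 8,712 needed; 5,750 in favor. Not satisfied.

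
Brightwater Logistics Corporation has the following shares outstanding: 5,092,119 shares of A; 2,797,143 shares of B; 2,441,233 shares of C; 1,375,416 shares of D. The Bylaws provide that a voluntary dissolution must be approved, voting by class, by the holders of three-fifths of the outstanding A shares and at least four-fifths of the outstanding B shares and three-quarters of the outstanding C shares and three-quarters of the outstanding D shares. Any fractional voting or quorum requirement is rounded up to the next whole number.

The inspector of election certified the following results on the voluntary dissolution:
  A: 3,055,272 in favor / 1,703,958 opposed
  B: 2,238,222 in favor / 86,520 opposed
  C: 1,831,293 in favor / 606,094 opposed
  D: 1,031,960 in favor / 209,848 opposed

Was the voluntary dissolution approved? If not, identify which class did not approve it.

A: 3/5 of 5092119 = 3055271.40, rounded up to 3055272; 3,055,272 required, 3,055,272 in favor — approved.
B: 4/5 of 2797143 = 2237714.40, rounded up to 2237715; 2,237,715 required, 2,238,222 in favor — approved.
C: 3/4 of 2441233 = 1830924.75, rounded up to 1830925; 1,830,925 required, 1,831,293 in favor — approved.
D: 3/4 of 1375416 = 1031562; 1,031,562 required, 1,031,960 in favor — approved.

Approved — every class gave the required vote.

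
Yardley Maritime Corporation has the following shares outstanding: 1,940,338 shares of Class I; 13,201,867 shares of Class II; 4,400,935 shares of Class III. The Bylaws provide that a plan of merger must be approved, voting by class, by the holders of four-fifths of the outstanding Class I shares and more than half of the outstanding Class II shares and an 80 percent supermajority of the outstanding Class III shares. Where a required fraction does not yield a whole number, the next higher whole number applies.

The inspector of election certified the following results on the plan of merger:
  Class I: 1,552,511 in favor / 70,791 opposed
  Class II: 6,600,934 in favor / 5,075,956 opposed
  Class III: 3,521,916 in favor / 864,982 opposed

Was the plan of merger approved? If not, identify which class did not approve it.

Class I: 4/5 of 1940338 = 1552270.40, rounded up to 1552271; 1,552,271 required, 1,552,511 in favor — approved.
Class II: a majority of 13201867 is 6600934; 6,600,934 required, 6,600,934 in favor — approved.
Class III: 4/5 of 4400935 = 3520748; 3,520,748 required, 3,521,916 in favor — approved.

Approved — every class gave the required vote.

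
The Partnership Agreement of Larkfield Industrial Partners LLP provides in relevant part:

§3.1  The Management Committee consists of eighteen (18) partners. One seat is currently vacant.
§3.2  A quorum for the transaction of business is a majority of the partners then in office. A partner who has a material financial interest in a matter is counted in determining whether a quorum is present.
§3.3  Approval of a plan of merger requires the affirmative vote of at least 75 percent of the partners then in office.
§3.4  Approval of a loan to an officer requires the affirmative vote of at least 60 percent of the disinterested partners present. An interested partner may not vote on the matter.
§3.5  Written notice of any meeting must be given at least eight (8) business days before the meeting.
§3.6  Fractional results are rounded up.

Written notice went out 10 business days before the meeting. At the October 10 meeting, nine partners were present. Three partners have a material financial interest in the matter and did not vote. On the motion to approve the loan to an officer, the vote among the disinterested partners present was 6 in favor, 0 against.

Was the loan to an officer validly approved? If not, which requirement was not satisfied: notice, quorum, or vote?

Notice: 10 business days given; 8 required (10 ≥ 8). Satisfied.
Quorum: 9 present (interested partners count toward quorum); quorum is 9. Satisfied.
Vote: the loan to an officer requires three-fifths of the disinterested partners present (9 − 3 = 6). 3/5 of 6 = 3.60, rounded up to 4, so 4 affirmative votes are needed; 6 voted in favor. Satisfied.

Valid — all requirements satisfied.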